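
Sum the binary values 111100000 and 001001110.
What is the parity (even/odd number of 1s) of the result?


111100000 = 480
001001110 = 78
Sum = 558 = 1000101110
1s count = 5

odd parity (5 ones in 1000101110)


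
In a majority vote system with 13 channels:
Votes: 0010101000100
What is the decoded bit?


Ones: 4 out of 13
Threshold: 7

0 (4/13 voted 1)


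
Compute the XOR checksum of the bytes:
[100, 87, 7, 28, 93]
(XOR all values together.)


XOR chain: 100 ^ 87 ^ 7 ^ 28 ^ 93 = 117

117


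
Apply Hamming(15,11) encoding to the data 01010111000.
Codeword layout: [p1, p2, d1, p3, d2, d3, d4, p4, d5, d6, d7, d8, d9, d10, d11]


Parity bits: p1=1, p2=1, p3=1, p4=1

110110110111000


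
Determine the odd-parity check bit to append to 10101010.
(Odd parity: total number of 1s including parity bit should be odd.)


Number of 1s in data: 4
Parity bit: 1

1


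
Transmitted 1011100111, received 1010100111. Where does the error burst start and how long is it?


XOR: 0001000000

Burst at position 3, length 1


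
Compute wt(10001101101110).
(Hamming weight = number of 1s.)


Counting 1s in 10001101101110

8


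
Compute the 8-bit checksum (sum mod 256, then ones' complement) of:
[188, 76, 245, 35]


Sum = 544 mod 256 = 32
Complement = 223

223


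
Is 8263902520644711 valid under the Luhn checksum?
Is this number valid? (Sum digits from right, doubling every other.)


Luhn sum = 62
62 mod 10 = 2

Invalid (Luhn sum mod 10 = 2)


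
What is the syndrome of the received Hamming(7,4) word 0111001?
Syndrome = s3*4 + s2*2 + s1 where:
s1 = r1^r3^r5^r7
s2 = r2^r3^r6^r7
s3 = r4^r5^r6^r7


s1=0, s2=1, s3=0

Syndrome = 2 (error at position 2)


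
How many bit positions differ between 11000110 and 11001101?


XOR: 00001011
Count of 1s: 3

3


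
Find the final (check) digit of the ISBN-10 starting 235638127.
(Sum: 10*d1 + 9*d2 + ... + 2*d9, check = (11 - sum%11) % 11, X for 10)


Weighted sum: 211
211 mod 11 = 2

Check digit: 9


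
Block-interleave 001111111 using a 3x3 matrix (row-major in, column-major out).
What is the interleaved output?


Matrix:
  001
  111
  111
Read columns: 011011111

011011111


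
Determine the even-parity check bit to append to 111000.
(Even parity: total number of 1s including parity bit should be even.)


Number of 1s in data: 3
Parity bit: 1

1


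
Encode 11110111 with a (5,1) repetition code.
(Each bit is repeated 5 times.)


Each bit -> 5 copies

1111111111111111111100000111111111111111


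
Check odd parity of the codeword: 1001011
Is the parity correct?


Number of 1s: 4

No, parity error (4 ones)


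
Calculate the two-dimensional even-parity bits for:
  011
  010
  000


Row parities: 010
Column parities: 001

Row P: 010, Col P: 001, Corner: 1


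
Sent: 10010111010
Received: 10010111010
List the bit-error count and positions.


XOR: 00000000000

0 errors (received matches sent)


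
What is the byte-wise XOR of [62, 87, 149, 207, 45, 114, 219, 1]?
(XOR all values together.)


XOR chain: 62 ^ 87 ^ 149 ^ 207 ^ 45 ^ 114 ^ 219 ^ 1 = 182

182


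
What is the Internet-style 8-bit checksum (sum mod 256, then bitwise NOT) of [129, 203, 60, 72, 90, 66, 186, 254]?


Sum = 1060 mod 256 = 36
Complement = 219

219


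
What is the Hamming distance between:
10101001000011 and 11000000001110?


XOR: 01101001001101
Count of 1s: 7

7


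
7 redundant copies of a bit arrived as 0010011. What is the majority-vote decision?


Ones: 3 out of 7
Threshold: 4

0 (3/7 voted 1)


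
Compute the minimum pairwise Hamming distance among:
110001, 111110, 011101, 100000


Comparing all pairs, minimum distance: 2
Can detect 1 errors, correct 0 errors

2


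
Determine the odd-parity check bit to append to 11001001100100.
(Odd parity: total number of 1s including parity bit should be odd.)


Number of 1s in data: 6
Parity bit: 1

1


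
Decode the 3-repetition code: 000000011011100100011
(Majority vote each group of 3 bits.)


Groups: 000, 000, 011, 011, 100, 100, 011
Majority votes: 0011001

0011001


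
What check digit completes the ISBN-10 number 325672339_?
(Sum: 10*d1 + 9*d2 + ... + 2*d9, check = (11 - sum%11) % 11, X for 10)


Weighted sum: 221
221 mod 11 = 1

Check digit: X


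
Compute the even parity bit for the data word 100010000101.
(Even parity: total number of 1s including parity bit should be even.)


Number of 1s in data: 4
Parity bit: 0

0


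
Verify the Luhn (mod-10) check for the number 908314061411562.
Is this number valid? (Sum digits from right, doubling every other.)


Luhn sum = 57
57 mod 10 = 7

Invalid (Luhn sum mod 10 = 7)


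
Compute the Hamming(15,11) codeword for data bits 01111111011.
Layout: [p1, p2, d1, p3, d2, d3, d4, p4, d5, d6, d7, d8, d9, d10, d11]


Parity bits: p1=1, p2=0, p3=0, p4=0

100011101111011


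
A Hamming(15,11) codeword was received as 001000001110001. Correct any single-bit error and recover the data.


Syndrome = 4: error at position 4

Data: 10001110001 (corrected bit 4)


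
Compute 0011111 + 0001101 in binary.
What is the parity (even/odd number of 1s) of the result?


0011111 = 31
0001101 = 13
Sum = 44 = 101100
1s count = 3

odd parity (3 ones in 101100)


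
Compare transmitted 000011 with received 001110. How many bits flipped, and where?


XOR: 001101

3 error(s) at position(s): 2, 3, 5


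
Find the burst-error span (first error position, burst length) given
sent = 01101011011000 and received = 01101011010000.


XOR: 00000000001000

Burst at position 10, length 1


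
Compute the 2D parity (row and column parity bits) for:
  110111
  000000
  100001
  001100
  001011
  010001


Row parities: 100010
Column parities: 000000

Row P: 100010, Col P: 000000, Corner: 0


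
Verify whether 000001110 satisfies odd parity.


Number of 1s: 3

Yes, parity is correct (3 ones)


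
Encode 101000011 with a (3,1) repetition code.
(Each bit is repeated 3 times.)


Each bit -> 3 copies

111000111000000000000111111


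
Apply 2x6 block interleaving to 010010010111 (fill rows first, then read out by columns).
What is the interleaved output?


Matrix:
  010010
  010111
Read columns: 001100011101

001100011101


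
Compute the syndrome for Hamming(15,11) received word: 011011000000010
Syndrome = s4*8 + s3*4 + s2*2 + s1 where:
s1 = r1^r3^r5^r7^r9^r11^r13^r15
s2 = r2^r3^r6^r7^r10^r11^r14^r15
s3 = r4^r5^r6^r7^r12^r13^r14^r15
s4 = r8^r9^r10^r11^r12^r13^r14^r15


s1=0, s2=0, s3=1, s4=1

Syndrome = 12 (error at position 12)


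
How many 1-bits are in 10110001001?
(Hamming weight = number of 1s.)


Counting 1s in 10110001001

5


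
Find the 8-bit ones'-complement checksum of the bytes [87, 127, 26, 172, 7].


Sum = 419 mod 256 = 163
Complement = 92

92


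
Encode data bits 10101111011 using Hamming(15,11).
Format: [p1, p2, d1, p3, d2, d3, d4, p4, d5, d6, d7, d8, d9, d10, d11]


Parity bits: p1=0, p2=0, p3=0, p4=0

001001001111011


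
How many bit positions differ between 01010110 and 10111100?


XOR: 11101010
Count of 1s: 5

5


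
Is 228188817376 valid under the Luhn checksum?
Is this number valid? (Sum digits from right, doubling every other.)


Luhn sum = 56
56 mod 10 = 6

Invalid (Luhn sum mod 10 = 6)


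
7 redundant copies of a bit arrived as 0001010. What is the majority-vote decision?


Ones: 2 out of 7
Threshold: 4

0 (2/7 voted 1)


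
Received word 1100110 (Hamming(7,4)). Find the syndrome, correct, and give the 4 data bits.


Syndrome = 0: no error detected

Data: 0110 (no errors)


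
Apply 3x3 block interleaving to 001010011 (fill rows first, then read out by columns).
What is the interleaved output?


Matrix:
  001
  010
  011
Read columns: 000011101

000011101


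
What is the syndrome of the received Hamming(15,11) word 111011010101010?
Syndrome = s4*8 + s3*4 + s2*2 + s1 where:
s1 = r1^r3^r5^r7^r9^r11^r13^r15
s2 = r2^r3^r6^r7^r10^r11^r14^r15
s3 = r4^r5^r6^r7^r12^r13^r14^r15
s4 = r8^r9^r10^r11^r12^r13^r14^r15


s1=1, s2=1, s3=0, s4=0

Syndrome = 3 (error at position 3)


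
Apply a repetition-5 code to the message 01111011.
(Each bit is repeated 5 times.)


Each bit -> 5 copies

0000011111111111111111111000001111111111


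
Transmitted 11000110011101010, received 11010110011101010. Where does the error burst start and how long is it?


XOR: 00010000000000000

Burst at position 3, length 1


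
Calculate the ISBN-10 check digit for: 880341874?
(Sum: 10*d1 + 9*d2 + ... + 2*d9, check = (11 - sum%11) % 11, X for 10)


Weighted sum: 263
263 mod 11 = 10

Check digit: 1


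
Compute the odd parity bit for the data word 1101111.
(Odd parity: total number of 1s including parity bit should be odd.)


Number of 1s in data: 6
Parity bit: 1

1


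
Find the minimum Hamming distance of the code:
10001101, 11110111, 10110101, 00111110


Comparing all pairs, minimum distance: 2
Can detect 1 errors, correct 0 errors

2


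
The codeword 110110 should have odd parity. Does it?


Number of 1s: 4

No, parity error (4 ones)


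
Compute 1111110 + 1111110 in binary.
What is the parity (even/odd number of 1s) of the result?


1111110 = 126
1111110 = 126
Sum = 252 = 11111100
1s count = 6

even parity (6 ones in 11111100)


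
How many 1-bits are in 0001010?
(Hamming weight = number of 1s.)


Counting 1s in 0001010

2


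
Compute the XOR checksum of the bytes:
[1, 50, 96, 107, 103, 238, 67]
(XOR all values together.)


XOR chain: 1 ^ 50 ^ 96 ^ 107 ^ 103 ^ 238 ^ 67 = 242

242


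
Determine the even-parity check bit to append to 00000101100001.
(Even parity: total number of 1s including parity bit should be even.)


Number of 1s in data: 4
Parity bit: 0

0


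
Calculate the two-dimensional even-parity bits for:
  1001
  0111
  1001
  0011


Row parities: 0100
Column parities: 0100

Row P: 0100, Col P: 0100, Corner: 1


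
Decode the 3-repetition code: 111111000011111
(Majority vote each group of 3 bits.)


Groups: 111, 111, 000, 011, 111
Majority votes: 11011

11011


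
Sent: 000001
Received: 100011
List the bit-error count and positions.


XOR: 100010

2 error(s) at position(s): 0, 4


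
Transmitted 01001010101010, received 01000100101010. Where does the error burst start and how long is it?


XOR: 00001110000000

Burst at position 4, length 3


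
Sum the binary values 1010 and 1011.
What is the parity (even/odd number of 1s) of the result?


1010 = 10
1011 = 11
Sum = 21 = 10101
1s count = 3

odd parity (3 ones in 10101)


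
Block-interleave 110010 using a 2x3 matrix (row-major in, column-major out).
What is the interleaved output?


Matrix:
  110
  010
Read columns: 101100

101100


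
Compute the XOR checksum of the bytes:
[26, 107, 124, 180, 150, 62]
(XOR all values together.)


XOR chain: 26 ^ 107 ^ 124 ^ 180 ^ 150 ^ 62 = 17

17


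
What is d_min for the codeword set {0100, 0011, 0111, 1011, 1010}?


Comparing all pairs, minimum distance: 1
Can detect 0 errors, correct 0 errors

1


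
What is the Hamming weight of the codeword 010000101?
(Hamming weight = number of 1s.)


Counting 1s in 010000101

3


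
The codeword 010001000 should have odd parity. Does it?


Number of 1s: 2

No, parity error (2 ones)


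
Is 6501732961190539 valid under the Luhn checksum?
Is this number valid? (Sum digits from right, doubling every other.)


Luhn sum = 65
65 mod 10 = 5

Invalid (Luhn sum mod 10 = 5)


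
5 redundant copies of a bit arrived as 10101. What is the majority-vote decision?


Ones: 3 out of 5
Threshold: 3

1 (3/5 voted 1)


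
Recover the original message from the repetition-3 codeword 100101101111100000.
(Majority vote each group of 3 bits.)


Groups: 100, 101, 101, 111, 100, 000
Majority votes: 011100

011100


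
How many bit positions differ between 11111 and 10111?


XOR: 01000
Count of 1s: 1

1


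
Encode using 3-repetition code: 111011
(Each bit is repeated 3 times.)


Each bit -> 3 copies

111111111000111111


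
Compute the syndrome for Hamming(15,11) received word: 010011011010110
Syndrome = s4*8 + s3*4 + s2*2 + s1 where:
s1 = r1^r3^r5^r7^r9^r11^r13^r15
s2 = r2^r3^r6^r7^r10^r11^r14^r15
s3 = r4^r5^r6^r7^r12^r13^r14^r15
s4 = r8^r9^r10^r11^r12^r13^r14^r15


s1=0, s2=0, s3=0, s4=1

Syndrome = 8 (error at position 8)


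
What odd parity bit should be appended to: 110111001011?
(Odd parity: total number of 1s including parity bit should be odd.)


Number of 1s in data: 8
Parity bit: 1

1


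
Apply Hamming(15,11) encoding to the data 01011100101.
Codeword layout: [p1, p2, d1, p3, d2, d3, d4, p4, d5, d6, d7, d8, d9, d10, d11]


Parity bits: p1=1, p2=1, p3=0, p4=0

110010101100101


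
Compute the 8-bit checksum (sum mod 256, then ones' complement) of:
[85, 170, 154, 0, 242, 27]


Sum = 678 mod 256 = 166
Complement = 89

89


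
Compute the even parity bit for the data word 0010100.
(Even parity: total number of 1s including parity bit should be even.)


Number of 1s in data: 2
Parity bit: 0

0


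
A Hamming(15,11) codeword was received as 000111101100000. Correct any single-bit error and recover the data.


Syndrome = 3: error at position 3

Data: 11111100000 (corrected bit 3)


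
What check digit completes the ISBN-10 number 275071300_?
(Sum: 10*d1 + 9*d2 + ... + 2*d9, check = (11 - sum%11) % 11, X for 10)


Weighted sum: 182
182 mod 11 = 6

Check digit: 5


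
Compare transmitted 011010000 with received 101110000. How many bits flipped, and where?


XOR: 110100000

3 error(s) at position(s): 0, 1, 3


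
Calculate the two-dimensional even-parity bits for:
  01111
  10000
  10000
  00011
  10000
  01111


Row parities: 011010
Column parities: 10011

Row P: 011010, Col P: 10011, Corner: 1


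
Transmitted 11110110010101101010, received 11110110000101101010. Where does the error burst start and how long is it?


XOR: 00000000010000000000

Burst at position 9, length 1


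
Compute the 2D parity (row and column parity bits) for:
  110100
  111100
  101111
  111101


Row parities: 1011
Column parities: 011010

Row P: 1011, Col P: 011010, Corner: 1


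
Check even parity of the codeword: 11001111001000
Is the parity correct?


Number of 1s: 7

No, parity error (7 ones)


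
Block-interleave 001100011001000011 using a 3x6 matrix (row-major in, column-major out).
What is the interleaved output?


Matrix:
  001100
  011001
  000011
Read columns: 000010110100001011

000010110100001011


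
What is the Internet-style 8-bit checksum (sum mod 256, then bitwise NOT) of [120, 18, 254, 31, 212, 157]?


Sum = 792 mod 256 = 24
Complement = 231

231


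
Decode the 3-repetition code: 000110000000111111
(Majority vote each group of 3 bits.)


Groups: 000, 110, 000, 000, 111, 111
Majority votes: 010011

010011


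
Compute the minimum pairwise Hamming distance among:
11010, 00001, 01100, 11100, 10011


Comparing all pairs, minimum distance: 1
Can detect 0 errors, correct 0 errors

1


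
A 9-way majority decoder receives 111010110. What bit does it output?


Ones: 6 out of 9
Threshold: 5

1 (6/9 voted 1)


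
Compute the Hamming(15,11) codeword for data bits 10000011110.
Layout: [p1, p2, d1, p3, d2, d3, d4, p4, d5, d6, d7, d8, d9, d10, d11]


Parity bits: p1=1, p2=1, p3=1, p4=0

111100000011110


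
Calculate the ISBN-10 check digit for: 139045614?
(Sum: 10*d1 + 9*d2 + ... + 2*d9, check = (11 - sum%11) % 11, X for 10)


Weighted sum: 193
193 mod 11 = 6

Check digit: 5


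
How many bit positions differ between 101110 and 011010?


XOR: 110100
Count of 1s: 3

3


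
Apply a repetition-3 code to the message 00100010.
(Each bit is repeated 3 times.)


Each bit -> 3 copies

000000111000000000111000


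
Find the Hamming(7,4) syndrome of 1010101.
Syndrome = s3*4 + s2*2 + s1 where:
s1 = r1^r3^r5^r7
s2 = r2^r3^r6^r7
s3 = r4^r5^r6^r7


s1=0, s2=0, s3=0

Syndrome = 0 (no error)


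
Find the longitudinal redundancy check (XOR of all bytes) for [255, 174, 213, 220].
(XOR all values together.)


XOR chain: 255 ^ 174 ^ 213 ^ 220 = 88

88


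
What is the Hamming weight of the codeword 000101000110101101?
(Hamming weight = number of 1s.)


Counting 1s in 000101000110101101

8


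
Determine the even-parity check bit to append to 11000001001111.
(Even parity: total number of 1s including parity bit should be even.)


Number of 1s in data: 7
Parity bit: 1

1


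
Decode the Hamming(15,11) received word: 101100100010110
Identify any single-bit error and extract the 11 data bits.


Syndrome = 9: error at position 9

Data: 10011010110 (corrected bit 9)


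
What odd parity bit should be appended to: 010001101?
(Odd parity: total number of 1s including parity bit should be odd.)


Number of 1s in data: 4
Parity bit: 1

1


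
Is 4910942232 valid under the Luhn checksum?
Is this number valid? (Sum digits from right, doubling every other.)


Luhn sum = 46
46 mod 10 = 6

Invalid (Luhn sum mod 10 = 6)


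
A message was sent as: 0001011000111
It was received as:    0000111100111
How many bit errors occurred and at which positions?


XOR: 0001100100000

3 error(s) at position(s): 3, 4, 7


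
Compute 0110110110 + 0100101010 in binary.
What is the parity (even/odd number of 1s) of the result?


0110110110 = 438
0100101010 = 298
Sum = 736 = 1011100000
1s count = 4

even parity (4 ones in 1011100000)


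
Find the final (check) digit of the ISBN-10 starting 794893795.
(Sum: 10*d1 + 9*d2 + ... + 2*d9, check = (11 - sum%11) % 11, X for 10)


Weighted sum: 373
373 mod 11 = 10

Check digit: 1


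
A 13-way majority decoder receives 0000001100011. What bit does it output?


Ones: 4 out of 13
Threshold: 7

0 (4/13 voted 1)


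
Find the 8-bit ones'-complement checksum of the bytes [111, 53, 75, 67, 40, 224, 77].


Sum = 647 mod 256 = 135
Complement = 120

120


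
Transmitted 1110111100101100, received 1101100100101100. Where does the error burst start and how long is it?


XOR: 0011011000000000

Burst at position 2, length 5


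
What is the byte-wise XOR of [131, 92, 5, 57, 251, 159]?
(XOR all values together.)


XOR chain: 131 ^ 92 ^ 5 ^ 57 ^ 251 ^ 159 = 135

135


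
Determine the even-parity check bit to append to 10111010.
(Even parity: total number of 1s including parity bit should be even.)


Number of 1s in data: 5
Parity bit: 1

1


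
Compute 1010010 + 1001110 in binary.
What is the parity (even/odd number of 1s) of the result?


1010010 = 82
1001110 = 78
Sum = 160 = 10100000
1s count = 2

even parity (2 ones in 10100000)


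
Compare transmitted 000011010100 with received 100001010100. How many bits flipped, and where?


XOR: 100010000000

2 error(s) at position(s): 0, 4


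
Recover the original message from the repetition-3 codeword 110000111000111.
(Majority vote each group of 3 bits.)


Groups: 110, 000, 111, 000, 111
Majority votes: 10101

10101


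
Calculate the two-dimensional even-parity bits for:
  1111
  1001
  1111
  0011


Row parities: 0000
Column parities: 1010

Row P: 0000, Col P: 1010, Corner: 0


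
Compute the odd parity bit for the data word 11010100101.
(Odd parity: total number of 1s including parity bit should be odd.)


Number of 1s in data: 6
Parity bit: 1

1


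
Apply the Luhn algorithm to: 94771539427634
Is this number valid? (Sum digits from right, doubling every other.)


Luhn sum = 78
78 mod 10 = 8

Invalid (Luhn sum mod 10 = 8)


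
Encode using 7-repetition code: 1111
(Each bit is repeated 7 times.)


Each bit -> 7 copies

1111111111111111111111111111


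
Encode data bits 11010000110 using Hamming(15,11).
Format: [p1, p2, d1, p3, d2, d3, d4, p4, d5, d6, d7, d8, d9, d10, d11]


Parity bits: p1=0, p2=1, p3=0, p4=0

011010100000110


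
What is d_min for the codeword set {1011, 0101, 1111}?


Comparing all pairs, minimum distance: 1
Can detect 0 errors, correct 0 errors

1


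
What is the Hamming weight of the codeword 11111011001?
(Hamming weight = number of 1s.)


Counting 1s in 11111011001

8


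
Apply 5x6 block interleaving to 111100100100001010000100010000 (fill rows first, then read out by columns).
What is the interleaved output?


Matrix:
  111100
  100100
  001010
  000100
  010000
Read columns: 110001000110100110100010000000

110001000110100110100010000000


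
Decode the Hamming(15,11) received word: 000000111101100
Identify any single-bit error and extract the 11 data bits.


Syndrome = 13: error at position 13

Data: 00011101000 (corrected bit 13)


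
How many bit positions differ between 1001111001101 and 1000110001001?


XOR: 0001001000100
Count of 1s: 3

3


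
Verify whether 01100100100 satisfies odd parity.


Number of 1s: 4

No, parity error (4 ones)


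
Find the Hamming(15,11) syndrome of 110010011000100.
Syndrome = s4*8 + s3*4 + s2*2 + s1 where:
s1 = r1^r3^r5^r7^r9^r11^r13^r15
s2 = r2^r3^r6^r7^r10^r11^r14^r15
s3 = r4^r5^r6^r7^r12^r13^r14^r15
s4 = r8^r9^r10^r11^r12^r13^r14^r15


s1=0, s2=1, s3=0, s4=1

Syndrome = 10 (error at position 10)


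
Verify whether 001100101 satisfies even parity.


Number of 1s: 4

Yes, parity is correct (4 ones)


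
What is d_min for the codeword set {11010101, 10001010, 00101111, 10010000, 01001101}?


Comparing all pairs, minimum distance: 3
Can detect 2 errors, correct 1 errors

3


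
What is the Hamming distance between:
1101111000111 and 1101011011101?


XOR: 0000100011010
Count of 1s: 4

4


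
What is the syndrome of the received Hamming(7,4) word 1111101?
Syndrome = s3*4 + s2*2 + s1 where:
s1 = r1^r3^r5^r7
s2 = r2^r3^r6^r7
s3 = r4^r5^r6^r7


s1=0, s2=1, s3=1

Syndrome = 6 (error at position 6)


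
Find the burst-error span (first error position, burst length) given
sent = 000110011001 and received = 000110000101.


XOR: 000000011100

Burst at position 7, length 3


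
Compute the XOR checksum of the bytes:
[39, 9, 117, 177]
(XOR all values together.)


XOR chain: 39 ^ 9 ^ 117 ^ 177 = 234

234


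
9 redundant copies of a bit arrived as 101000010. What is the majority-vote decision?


Ones: 3 out of 9
Threshold: 5

0 (3/9 voted 1)


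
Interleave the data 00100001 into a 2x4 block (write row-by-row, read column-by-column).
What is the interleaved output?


Matrix:
  0010
  0001
Read columns: 00001001

00001001


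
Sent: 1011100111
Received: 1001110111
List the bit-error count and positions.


XOR: 0010010000

2 error(s) at position(s): 2, 5


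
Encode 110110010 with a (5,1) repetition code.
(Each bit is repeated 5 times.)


Each bit -> 5 copies

111111111100000111111111100000000001111100000


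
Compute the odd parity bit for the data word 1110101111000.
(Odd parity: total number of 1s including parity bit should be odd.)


Number of 1s in data: 8
Parity bit: 1

1


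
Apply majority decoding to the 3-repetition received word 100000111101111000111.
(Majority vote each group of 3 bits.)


Groups: 100, 000, 111, 101, 111, 000, 111
Majority votes: 0011101

0011101


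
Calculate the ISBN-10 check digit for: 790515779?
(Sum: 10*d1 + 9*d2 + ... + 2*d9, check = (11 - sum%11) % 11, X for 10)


Weighted sum: 284
284 mod 11 = 9

Check digit: 2


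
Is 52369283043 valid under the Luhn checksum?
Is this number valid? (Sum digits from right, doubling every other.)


Luhn sum = 53
53 mod 10 = 3

Invalid (Luhn sum mod 10 = 3)


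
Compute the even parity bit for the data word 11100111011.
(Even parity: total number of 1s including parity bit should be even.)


Number of 1s in data: 8
Parity bit: 0

0


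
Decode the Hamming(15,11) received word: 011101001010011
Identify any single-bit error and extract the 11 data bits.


Syndrome = 0: no error detected

Data: 10101010011 (no errors)


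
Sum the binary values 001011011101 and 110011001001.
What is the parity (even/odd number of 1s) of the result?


001011011101 = 733
110011001001 = 3273
Sum = 4006 = 111110100110
1s count = 8

even parity (8 ones in 111110100110)


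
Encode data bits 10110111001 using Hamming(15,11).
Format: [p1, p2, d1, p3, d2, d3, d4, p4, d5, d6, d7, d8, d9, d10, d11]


Parity bits: p1=0, p2=0, p3=0, p4=0

001001100111001


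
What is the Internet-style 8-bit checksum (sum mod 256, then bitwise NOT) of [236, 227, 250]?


Sum = 713 mod 256 = 201
Complement = 54

54


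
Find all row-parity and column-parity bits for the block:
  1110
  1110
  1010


Row parities: 110
Column parities: 1010

Row P: 110, Col P: 1010, Corner: 0


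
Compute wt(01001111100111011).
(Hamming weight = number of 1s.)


Counting 1s in 01001111100111011

11


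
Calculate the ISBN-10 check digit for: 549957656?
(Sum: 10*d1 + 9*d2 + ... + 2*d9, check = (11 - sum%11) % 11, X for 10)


Weighted sum: 337
337 mod 11 = 7

Check digit: 4


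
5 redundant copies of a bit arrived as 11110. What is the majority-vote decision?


Ones: 4 out of 5
Threshold: 3

1 (4/5 voted 1)


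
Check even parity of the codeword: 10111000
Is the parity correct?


Number of 1s: 4

Yes, parity is correct (4 ones)


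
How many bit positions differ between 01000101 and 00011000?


XOR: 01011101
Count of 1s: 5

5


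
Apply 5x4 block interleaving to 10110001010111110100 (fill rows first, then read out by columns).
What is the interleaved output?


Matrix:
  1011
  0001
  0101
  1111
  0100
Read columns: 10010001111001011110

10010001111001011110


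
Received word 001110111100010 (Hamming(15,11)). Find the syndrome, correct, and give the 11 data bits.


Syndrome = 0: no error detected

Data: 11011100010 (no errors)


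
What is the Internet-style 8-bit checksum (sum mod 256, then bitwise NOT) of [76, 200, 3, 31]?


Sum = 310 mod 256 = 54
Complement = 201

201


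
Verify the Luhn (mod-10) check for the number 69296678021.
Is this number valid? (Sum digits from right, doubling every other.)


Luhn sum = 54
54 mod 10 = 4

Invalid (Luhn sum mod 10 = 4)


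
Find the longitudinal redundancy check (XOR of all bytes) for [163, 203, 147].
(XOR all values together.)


XOR chain: 163 ^ 203 ^ 147 = 251

251


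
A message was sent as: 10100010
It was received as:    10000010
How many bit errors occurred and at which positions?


XOR: 00100000

1 error(s) at position(s): 2


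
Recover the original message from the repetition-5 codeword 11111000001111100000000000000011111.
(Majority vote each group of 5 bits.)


Groups: 11111, 00000, 11111, 00000, 00000, 00000, 11111
Majority votes: 1010001

1010001


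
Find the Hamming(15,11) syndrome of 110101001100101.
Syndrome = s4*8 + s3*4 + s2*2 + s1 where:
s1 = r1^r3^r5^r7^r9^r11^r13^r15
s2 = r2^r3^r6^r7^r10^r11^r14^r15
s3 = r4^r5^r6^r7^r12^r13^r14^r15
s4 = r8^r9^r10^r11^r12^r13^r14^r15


s1=0, s2=0, s3=0, s4=0

Syndrome = 0 (no error)


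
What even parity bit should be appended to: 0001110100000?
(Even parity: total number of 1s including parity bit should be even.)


Number of 1s in data: 4
Parity bit: 0

0


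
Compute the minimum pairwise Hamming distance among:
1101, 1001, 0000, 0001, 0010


Comparing all pairs, minimum distance: 1
Can detect 0 errors, correct 0 errors

1


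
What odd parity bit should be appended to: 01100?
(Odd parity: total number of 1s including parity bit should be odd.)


Number of 1s in data: 2
Parity bit: 1

1


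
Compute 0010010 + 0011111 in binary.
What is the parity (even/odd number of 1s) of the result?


0010010 = 18
0011111 = 31
Sum = 49 = 110001
1s count = 3

odd parity (3 ones in 110001)


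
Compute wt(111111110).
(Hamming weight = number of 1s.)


Counting 1s in 111111110

8


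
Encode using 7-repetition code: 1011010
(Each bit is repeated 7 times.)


Each bit -> 7 copies

1111111000000011111111111111000000011111110000000


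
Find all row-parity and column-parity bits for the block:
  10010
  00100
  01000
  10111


Row parities: 0110
Column parities: 01001

Row P: 0110, Col P: 01001, Corner: 0


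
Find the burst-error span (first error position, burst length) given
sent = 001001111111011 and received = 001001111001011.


XOR: 000000000110000

Burst at position 9, length 2


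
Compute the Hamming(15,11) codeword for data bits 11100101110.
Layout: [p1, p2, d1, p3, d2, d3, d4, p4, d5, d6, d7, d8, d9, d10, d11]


Parity bits: p1=1, p2=0, p3=1, p4=0

101111000101110


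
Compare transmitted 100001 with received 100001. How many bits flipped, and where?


XOR: 000000

0 errors (received matches sent)


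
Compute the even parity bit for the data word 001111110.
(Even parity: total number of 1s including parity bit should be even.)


Number of 1s in data: 6
Parity bit: 0

0


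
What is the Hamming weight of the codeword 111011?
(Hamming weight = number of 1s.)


Counting 1s in 111011

5


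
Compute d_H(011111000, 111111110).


XOR: 100000110
Count of 1s: 3

3


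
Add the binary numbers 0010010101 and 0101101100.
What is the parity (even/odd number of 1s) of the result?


0010010101 = 149
0101101100 = 364
Sum = 513 = 1000000001
1s count = 2

even parity (2 ones in 1000000001)


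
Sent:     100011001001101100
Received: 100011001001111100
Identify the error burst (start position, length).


XOR: 000000000000010000

Burst at position 13, length 1


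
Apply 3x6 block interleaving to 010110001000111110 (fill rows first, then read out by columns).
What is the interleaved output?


Matrix:
  010110
  001000
  111110
Read columns: 001101011101101000

001101011101101000


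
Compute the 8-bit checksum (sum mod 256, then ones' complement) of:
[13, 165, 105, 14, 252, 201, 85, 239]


Sum = 1074 mod 256 = 50
Complement = 205

205


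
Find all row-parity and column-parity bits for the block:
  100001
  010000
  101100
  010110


Row parities: 0111
Column parities: 001011

Row P: 0111, Col P: 001011, Corner: 1


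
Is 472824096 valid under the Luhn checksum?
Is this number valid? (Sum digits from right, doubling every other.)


Luhn sum = 43
43 mod 10 = 3

Invalid (Luhn sum mod 10 = 3)


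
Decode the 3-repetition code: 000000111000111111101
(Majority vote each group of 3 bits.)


Groups: 000, 000, 111, 000, 111, 111, 101
Majority votes: 0010111

0010111


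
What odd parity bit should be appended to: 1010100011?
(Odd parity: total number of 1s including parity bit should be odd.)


Number of 1s in data: 5
Parity bit: 0

0


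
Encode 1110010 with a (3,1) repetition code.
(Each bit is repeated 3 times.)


Each bit -> 3 copies

111111111000000111000


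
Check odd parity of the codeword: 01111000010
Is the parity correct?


Number of 1s: 5

Yes, parity is correct (5 ones)


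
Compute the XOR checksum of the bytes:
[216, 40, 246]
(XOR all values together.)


XOR chain: 216 ^ 40 ^ 246 = 6

6


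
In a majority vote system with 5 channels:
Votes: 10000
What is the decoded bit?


Ones: 1 out of 5
Threshold: 3

0 (1/5 voted 1)


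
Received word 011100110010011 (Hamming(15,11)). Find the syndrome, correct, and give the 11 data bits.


Syndrome = 0: no error detected

Data: 10010010011 (no errors)


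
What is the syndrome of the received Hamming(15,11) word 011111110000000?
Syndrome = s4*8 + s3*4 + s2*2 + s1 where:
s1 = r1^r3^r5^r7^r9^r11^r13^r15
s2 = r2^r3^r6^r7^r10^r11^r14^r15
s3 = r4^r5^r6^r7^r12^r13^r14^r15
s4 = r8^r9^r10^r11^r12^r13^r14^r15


s1=1, s2=0, s3=0, s4=1

Syndrome = 9 (error at position 9)


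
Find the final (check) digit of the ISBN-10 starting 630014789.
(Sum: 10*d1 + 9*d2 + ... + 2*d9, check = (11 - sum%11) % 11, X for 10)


Weighted sum: 183
183 mod 11 = 7

Check digit: 4


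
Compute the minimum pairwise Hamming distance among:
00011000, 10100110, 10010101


Comparing all pairs, minimum distance: 4
Can detect 3 errors, correct 1 errors

4


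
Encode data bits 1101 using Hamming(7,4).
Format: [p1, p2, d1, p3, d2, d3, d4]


Parity bits: p1=1, p2=0, p3=0

1010101


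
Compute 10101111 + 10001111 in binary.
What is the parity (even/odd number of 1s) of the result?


10101111 = 175
10001111 = 143
Sum = 318 = 100111110
1s count = 6

even parity (6 ones in 100111110)


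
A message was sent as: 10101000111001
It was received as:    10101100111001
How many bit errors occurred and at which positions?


XOR: 00000100000000

1 error(s) at position(s): 5


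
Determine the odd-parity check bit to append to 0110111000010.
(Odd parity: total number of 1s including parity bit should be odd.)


Number of 1s in data: 6
Parity bit: 1

1


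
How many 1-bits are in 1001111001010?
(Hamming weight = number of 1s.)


Counting 1s in 1001111001010

7


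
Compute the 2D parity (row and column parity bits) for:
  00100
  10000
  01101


Row parities: 111
Column parities: 11001

Row P: 111, Col P: 11001, Corner: 1


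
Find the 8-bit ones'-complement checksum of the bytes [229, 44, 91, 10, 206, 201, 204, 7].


Sum = 992 mod 256 = 224
Complement = 31

31


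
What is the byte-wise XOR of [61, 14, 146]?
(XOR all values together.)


XOR chain: 61 ^ 14 ^ 146 = 161

161


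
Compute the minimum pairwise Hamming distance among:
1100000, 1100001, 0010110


Comparing all pairs, minimum distance: 1
Can detect 0 errors, correct 0 errors

1


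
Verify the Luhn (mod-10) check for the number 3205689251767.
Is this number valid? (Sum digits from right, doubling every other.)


Luhn sum = 58
58 mod 10 = 8

Invalid (Luhn sum mod 10 = 8)


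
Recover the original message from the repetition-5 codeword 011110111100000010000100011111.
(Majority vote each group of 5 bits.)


Groups: 01111, 01111, 00000, 01000, 01000, 11111
Majority votes: 110001

110001


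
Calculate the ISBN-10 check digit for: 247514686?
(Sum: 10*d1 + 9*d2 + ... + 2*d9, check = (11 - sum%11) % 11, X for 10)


Weighted sum: 233
233 mod 11 = 2

Check digit: 9


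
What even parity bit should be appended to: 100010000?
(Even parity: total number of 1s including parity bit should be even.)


Number of 1s in data: 2
Parity bit: 0

0


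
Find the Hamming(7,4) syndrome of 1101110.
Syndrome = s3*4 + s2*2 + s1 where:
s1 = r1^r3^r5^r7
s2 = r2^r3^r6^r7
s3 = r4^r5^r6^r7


s1=0, s2=0, s3=1

Syndrome = 4 (error at position 4)


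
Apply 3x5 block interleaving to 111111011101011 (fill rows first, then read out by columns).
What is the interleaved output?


Matrix:
  11111
  10111
  01011
Read columns: 110101110111111

110101110111111


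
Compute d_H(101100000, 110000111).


XOR: 011100111
Count of 1s: 6

6


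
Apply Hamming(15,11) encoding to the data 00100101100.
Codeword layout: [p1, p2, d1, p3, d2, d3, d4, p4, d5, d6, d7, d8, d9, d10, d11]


Parity bits: p1=1, p2=0, p3=1, p4=1

100101010101100


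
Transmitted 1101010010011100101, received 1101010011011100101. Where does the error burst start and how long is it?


XOR: 0000000001000000000

Burst at position 9, length 1


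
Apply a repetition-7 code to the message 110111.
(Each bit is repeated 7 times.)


Each bit -> 7 copies

111111111111110000000111111111111111111111


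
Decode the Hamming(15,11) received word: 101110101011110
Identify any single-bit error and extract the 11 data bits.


Syndrome = 9: error at position 9

Data: 11010011110 (corrected bit 9)


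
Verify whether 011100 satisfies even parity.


Number of 1s: 3

No, parity error (3 ones)


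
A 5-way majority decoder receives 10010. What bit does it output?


Ones: 2 out of 5
Threshold: 3

0 (2/5 voted 1)


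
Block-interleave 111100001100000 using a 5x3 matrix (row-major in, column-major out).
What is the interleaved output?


Matrix:
  111
  100
  001
  100
  000
Read columns: 110101000010100

110101000010100


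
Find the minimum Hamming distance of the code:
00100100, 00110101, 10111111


Comparing all pairs, minimum distance: 2
Can detect 1 errors, correct 0 errors

2


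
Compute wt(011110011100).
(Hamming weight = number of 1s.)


Counting 1s in 011110011100

7


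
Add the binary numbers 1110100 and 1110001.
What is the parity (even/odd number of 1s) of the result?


1110100 = 116
1110001 = 113
Sum = 229 = 11100101
1s count = 5

odd parity (5 ones in 11100101)


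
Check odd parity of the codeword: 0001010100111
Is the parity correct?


Number of 1s: 6

No, parity error (6 ones)


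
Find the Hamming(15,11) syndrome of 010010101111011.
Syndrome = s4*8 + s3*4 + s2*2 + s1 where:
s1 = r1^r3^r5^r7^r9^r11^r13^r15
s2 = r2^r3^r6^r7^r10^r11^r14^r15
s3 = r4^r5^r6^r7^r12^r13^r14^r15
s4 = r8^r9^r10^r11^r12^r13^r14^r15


s1=1, s2=0, s3=1, s4=0

Syndrome = 5 (error at position 5)


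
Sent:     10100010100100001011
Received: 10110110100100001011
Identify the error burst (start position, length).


XOR: 00010100000000000000

Burst at position 3, length 3


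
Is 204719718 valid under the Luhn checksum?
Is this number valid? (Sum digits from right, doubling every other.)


Luhn sum = 38
38 mod 10 = 8

Invalid (Luhn sum mod 10 = 8)


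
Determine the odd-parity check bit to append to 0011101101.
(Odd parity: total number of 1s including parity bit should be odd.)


Number of 1s in data: 6
Parity bit: 1

1


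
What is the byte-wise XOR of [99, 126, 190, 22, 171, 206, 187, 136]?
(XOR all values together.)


XOR chain: 99 ^ 126 ^ 190 ^ 22 ^ 171 ^ 206 ^ 187 ^ 136 = 227

227


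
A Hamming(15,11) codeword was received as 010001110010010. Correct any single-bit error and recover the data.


Syndrome = 14: error at position 14

Data: 00110010000 (corrected bit 14)


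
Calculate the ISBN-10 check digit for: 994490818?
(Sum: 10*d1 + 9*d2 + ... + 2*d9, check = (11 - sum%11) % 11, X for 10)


Weighted sum: 336
336 mod 11 = 6

Check digit: 5


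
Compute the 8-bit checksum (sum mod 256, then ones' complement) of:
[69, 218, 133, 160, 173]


Sum = 753 mod 256 = 241
Complement = 14

14


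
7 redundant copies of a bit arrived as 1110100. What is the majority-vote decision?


Ones: 4 out of 7
Threshold: 4

1 (4/7 voted 1)


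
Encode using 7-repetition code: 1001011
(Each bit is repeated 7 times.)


Each bit -> 7 copies

1111111000000000000001111111000000011111111111111


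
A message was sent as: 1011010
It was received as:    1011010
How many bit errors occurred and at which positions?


XOR: 0000000

0 errors (received matches sent)


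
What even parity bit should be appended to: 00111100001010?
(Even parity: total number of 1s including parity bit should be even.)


Number of 1s in data: 6
Parity bit: 0

0


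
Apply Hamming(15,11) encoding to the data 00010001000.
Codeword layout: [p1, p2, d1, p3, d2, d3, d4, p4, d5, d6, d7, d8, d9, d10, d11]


Parity bits: p1=1, p2=1, p3=0, p4=1

110000110001000


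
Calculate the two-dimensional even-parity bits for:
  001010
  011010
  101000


Row parities: 010
Column parities: 111000

Row P: 010, Col P: 111000, Corner: 1


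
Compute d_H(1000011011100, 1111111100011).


XOR: 0111100111111
Count of 1s: 10

10


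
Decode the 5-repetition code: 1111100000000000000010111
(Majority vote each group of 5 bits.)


Groups: 11111, 00000, 00000, 00000, 10111
Majority votes: 10001

10001
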